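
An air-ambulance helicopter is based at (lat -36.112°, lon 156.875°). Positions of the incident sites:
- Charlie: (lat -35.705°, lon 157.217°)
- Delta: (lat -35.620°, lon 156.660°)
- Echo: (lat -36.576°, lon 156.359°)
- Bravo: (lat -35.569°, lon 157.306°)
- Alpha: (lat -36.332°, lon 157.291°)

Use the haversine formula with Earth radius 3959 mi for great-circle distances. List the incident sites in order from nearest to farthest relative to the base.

Alpha, Charlie, Delta, Echo, Bravo

Distances from the base:
Alpha (lat -36.332°, lon 157.291°): 27.7 mi
Charlie (lat -35.705°, lon 157.217°): 34.0 mi
Delta (lat -35.620°, lon 156.660°): 36.1 mi
Echo (lat -36.576°, lon 156.359°): 43.0 mi
Bravo (lat -35.569°, lon 157.306°): 44.6 mi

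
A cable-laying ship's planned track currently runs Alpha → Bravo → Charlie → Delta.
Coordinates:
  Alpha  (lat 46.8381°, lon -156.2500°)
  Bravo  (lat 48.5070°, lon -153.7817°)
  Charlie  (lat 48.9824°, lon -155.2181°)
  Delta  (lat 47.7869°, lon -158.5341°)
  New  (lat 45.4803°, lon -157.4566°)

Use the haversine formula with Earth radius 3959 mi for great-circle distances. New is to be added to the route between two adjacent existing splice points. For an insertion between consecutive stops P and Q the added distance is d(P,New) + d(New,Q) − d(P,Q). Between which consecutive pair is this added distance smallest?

between Alpha and Bravo

Added distance for inserting New between each consecutive pair:
Alpha–Bravo: 218.9 mi
Bravo–Charlie: 462.0 mi
Charlie–Delta: 258.0 mi
Smallest added distance is 218.9 mi, inserting between Alpha and Bravo.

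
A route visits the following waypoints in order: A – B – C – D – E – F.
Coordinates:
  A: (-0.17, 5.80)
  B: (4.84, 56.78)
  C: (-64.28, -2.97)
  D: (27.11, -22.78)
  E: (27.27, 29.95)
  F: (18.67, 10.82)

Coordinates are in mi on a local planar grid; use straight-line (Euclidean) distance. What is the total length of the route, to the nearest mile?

Leg distances:
A→B: 51.2 mi  (cumulative 51.2 mi)
B→C: 91.4 mi  (cumulative 142.6 mi)
C→D: 93.5 mi  (cumulative 236.1 mi)
D→E: 52.7 mi  (cumulative 288.8 mi)
E→F: 21.0 mi  (cumulative 309.8 mi)
Total route length ≈ 310 mi.

310 mi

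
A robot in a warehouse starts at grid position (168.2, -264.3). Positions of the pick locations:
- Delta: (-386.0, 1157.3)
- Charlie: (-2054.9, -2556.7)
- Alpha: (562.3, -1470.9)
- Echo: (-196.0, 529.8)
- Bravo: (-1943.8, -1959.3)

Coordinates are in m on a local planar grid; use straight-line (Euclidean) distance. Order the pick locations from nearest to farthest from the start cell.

Echo, Alpha, Delta, Bravo, Charlie

Distances from the start cell:
Echo (-196.0, 529.8): 873.6 m
Alpha (562.3, -1470.9): 1269.3 m
Delta (-386.0, 1157.3): 1525.8 m
Bravo (-1943.8, -1959.3): 2708.1 m
Charlie (-2054.9, -2556.7): 3193.3 m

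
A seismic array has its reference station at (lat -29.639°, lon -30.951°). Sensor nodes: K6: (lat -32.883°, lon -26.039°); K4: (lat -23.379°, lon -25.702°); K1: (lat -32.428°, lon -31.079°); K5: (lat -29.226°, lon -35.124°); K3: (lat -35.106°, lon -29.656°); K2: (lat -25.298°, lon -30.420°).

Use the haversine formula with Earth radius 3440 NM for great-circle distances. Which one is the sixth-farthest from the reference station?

Distances from the reference station ((lat -29.639°, lon -30.951°)):
K4: 469.7 NM
K3: 334.7 NM
K6: 318.5 NM
K2: 262.2 NM
K5: 219.6 NM
K1: 167.6 NM
The sixth-farthest is K1 at 167.6 NM.

K1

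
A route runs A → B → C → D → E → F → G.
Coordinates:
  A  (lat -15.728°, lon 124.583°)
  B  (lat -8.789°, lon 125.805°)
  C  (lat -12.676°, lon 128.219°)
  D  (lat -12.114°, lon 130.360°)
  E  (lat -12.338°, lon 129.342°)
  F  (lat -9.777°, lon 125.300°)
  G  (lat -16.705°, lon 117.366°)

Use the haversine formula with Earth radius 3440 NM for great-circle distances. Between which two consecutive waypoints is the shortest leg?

D–E

Leg distances:
A→B: 422.7 NM
B→C: 273.4 NM
C→D: 130.0 NM
D→E: 61.2 NM
E→F: 283.5 NM
F→G: 622.7 NM
The shortest leg is D–E at 61.2 NM.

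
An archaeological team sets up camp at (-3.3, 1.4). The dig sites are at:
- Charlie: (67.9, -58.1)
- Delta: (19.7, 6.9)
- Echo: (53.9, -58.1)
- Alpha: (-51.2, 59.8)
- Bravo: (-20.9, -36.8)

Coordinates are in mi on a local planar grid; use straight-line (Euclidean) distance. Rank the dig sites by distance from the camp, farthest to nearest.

Charlie, Echo, Alpha, Bravo, Delta

Distances from the camp:
Charlie (67.9, -58.1): 92.8 mi
Echo (53.9, -58.1): 82.5 mi
Alpha (-51.2, 59.8): 75.5 mi
Bravo (-20.9, -36.8): 42.1 mi
Delta (19.7, 6.9): 23.6 mi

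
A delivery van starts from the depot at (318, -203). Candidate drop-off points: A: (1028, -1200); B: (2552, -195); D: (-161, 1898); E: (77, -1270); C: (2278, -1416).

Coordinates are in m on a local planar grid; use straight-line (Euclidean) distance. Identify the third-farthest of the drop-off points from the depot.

Distances from the depot ((318, -203)):
C: 2305.0 m
B: 2234.0 m
D: 2154.9 m
A: 1224.0 m
E: 1093.9 m
The third-farthest is D at 2154.9 m.

D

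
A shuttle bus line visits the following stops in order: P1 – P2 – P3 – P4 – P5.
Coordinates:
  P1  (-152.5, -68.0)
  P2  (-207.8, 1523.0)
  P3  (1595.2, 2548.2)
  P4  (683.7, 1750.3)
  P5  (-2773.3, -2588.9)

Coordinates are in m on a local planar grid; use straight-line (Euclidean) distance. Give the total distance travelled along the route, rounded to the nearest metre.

Leg distances:
P1→P2: 1592.0 m  (cumulative 1592.0 m)
P2→P3: 2074.1 m  (cumulative 3666.0 m)
P3→P4: 1211.4 m  (cumulative 4877.4 m)
P4→P5: 5547.9 m  (cumulative 10425.4 m)
Total route length ≈ 10425 m.

10425 m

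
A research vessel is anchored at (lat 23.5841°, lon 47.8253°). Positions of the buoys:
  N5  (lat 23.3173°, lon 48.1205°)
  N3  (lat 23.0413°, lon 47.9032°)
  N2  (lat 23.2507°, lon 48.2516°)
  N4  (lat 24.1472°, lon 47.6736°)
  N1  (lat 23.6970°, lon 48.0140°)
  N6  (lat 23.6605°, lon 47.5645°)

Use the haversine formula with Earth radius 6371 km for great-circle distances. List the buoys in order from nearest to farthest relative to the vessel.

N1, N6, N5, N2, N3, N4

Distances from the vessel:
N1 (lat 23.6970°, lon 48.0140°): 23.0 km
N6 (lat 23.6605°, lon 47.5645°): 27.9 km
N5 (lat 23.3173°, lon 48.1205°): 42.3 km
N2 (lat 23.2507°, lon 48.2516°): 57.2 km
N3 (lat 23.0413°, lon 47.9032°): 60.9 km
N4 (lat 24.1472°, lon 47.6736°): 64.5 km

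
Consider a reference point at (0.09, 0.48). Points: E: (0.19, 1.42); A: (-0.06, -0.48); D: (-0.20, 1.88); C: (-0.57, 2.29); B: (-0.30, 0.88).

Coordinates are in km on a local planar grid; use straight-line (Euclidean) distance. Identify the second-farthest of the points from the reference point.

D

Distance to each, sorted:
C: 1.9 km
D: 1.4 km
A: 1.0 km
E: 0.9 km
B: 0.6 km
The second-farthest is D at 1.4 km.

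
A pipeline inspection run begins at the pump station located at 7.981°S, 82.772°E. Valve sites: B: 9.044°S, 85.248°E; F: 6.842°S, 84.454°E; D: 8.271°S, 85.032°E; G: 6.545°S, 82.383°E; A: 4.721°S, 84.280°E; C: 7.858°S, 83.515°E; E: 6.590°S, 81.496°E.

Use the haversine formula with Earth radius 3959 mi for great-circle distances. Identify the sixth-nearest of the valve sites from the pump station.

Distances from the pump station (7.981°S, 82.772°E):
C: 51.6 mi
G: 102.7 mi
E: 129.9 mi
F: 139.6 mi
D: 155.9 mi
B: 184.5 mi
A: 247.9 mi
The sixth-nearest is B at 184.5 mi.

B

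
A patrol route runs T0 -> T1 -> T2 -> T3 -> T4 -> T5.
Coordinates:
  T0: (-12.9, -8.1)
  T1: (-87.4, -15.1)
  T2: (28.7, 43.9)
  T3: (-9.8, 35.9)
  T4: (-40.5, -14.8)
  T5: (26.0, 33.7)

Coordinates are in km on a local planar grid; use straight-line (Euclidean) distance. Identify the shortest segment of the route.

T2–T3

Leg distances:
T0→T1: 74.8 km
T1→T2: 130.2 km
T2→T3: 39.3 km
T3→T4: 59.3 km
T4→T5: 82.3 km
The shortest leg is T2–T3 at 39.3 km.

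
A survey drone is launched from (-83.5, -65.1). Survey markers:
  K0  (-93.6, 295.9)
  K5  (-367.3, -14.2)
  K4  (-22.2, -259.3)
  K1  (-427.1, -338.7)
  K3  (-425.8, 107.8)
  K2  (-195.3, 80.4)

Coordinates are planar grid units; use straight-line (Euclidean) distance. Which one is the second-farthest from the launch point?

K3

Distances from the launch point ((-83.5, -65.1)):
K1: 439.2
K3: 383.5
K0: 361.1
K5: 288.3
K4: 203.6
K2: 183.5
The second-farthest is K3 at 383.5.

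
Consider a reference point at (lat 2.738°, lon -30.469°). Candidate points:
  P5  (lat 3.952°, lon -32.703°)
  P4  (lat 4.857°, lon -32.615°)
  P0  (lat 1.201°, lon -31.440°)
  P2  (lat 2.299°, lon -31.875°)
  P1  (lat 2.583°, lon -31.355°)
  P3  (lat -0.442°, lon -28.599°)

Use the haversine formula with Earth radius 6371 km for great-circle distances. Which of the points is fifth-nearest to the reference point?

P4

Distance to each, sorted:
P1: 99.9 km
P2: 163.6 km
P0: 202.1 km
P5: 282.3 km
P4: 335.0 km
P3: 410.2 km
The fifth-nearest is P4 at 335.0 km.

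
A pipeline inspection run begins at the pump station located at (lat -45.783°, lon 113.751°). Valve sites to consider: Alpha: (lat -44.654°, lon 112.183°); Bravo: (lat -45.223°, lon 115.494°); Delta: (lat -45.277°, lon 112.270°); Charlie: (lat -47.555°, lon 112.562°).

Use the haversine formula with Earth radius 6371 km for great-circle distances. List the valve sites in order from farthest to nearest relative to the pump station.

Distances from the pump station:
Charlie (lat -47.555°, lon 112.562°): 216.9 km
Alpha (lat -44.654°, lon 112.183°): 175.6 km
Bravo (lat -45.223°, lon 115.494°): 149.4 km
Delta (lat -45.277°, lon 112.270°): 128.4 km

Charlie, Alpha, Bravo, Delta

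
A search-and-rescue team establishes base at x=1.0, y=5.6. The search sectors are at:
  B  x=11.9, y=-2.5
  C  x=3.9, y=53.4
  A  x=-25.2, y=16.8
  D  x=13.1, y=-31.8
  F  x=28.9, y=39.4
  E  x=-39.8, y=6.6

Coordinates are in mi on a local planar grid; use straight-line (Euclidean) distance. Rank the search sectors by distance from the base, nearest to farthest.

Distances from the base:
B x=11.9, y=-2.5: 13.6 mi
A x=-25.2, y=16.8: 28.5 mi
D x=13.1, y=-31.8: 39.3 mi
E x=-39.8, y=6.6: 40.8 mi
F x=28.9, y=39.4: 43.8 mi
C x=3.9, y=53.4: 47.9 mi

B, A, D, E, F, C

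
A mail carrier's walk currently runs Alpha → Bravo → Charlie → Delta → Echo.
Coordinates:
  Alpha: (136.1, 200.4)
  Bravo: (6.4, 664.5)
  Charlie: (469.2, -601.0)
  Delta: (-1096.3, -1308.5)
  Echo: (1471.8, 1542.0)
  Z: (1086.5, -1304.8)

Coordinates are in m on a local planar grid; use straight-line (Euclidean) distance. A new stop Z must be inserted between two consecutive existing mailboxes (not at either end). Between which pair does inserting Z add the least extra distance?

Added distance for inserting Z between each consecutive pair:
Alpha–Bravo: 3544.3 m
Bravo–Charlie: 1834.7 m
Charlie–Delta: 1401.0 m
Delta–Echo: 1218.8 m
Smallest added distance is 1218.8 m, inserting between Delta and Echo.

between Delta and Echo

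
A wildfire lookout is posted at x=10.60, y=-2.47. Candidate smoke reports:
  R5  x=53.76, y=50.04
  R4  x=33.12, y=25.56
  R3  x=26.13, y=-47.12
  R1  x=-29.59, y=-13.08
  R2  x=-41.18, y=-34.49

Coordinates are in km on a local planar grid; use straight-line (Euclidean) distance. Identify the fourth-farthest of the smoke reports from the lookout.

R1

Distance to each, sorted:
R5: 68.0 km
R2: 60.9 km
R3: 47.3 km
R1: 41.6 km
R4: 36.0 km
The fourth-farthest is R1 at 41.6 km.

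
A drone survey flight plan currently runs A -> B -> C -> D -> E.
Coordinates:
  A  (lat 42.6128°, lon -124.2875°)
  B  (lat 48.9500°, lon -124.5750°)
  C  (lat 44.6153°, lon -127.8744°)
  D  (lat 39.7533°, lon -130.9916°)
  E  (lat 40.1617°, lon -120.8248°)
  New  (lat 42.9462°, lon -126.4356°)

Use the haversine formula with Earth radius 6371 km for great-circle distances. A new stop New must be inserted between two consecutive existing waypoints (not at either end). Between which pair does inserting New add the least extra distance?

Added distance for inserting New between each consecutive pair:
A–B: 157.0 km
B–C: 358.0 km
C–D: 140.3 km
D–E: 212.9 km
Smallest added distance is 140.3 km, inserting between C and D.

between C and D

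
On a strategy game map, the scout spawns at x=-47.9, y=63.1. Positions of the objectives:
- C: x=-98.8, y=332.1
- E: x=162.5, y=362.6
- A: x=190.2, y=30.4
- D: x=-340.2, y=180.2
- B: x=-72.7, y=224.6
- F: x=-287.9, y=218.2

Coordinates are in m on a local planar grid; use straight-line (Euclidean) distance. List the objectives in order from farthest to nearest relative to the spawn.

Distances from the spawn:
E x=162.5, y=362.6: 366.0 m
D x=-340.2, y=180.2: 314.9 m
F x=-287.9, y=218.2: 285.8 m
C x=-98.8, y=332.1: 273.8 m
A x=190.2, y=30.4: 240.3 m
B x=-72.7, y=224.6: 163.4 m

E, D, F, C, A, B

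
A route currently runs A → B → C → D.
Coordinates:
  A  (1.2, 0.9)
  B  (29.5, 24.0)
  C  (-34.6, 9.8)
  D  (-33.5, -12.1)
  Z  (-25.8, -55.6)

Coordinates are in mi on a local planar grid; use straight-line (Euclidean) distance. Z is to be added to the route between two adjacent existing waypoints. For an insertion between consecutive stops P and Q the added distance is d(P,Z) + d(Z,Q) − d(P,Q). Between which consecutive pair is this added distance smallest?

between C and D

Added distance for inserting Z between each consecutive pair:
A–B: 123.0 mi
B–C: 97.3 mi
C–D: 88.2 mi
Smallest added distance is 88.2 mi, inserting between C and D.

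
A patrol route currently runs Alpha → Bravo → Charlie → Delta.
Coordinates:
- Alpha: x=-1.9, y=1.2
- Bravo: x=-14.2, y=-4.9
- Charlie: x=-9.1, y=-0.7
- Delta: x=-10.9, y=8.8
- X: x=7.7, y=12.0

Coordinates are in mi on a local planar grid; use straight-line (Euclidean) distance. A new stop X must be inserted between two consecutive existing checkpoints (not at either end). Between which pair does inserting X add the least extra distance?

Added distance for inserting X between each consecutive pair:
Alpha–Bravo: 28.4 mi
Bravo–Charlie: 42.1 mi
Charlie–Delta: 30.3 mi
Smallest added distance is 28.4 mi, inserting between Alpha and Bravo.

between Alpha and Bravo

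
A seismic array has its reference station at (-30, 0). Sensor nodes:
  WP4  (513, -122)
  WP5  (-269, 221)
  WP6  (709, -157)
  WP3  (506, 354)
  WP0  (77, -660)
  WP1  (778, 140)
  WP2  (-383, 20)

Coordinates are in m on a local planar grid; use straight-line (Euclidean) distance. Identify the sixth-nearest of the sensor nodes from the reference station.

Distance to each, sorted:
WP5: 325.5 m
WP2: 353.6 m
WP4: 556.5 m
WP3: 642.3 m
WP0: 668.6 m
WP6: 755.5 m
WP1: 820.0 m
The sixth-nearest is WP6 at 755.5 m.

WP6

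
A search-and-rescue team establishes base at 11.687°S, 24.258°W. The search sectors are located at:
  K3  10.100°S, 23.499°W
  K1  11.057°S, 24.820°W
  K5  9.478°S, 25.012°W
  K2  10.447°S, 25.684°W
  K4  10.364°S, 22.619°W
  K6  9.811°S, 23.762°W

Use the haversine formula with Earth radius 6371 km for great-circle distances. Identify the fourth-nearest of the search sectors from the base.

Distance to each, sorted:
K1: 93.1 km
K3: 195.0 km
K2: 207.9 km
K6: 215.5 km
K4: 231.6 km
K5: 259.1 km
The fourth-nearest is K6 at 215.5 km.

K6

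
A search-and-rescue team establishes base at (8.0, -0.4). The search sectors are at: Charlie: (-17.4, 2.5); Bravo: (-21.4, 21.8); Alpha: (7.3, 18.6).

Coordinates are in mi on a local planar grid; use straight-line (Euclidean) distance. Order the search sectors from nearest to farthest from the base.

Alpha, Charlie, Bravo

Distances from the base:
Alpha (7.3, 18.6): 19.0 mi
Charlie (-17.4, 2.5): 25.6 mi
Bravo (-21.4, 21.8): 36.8 mi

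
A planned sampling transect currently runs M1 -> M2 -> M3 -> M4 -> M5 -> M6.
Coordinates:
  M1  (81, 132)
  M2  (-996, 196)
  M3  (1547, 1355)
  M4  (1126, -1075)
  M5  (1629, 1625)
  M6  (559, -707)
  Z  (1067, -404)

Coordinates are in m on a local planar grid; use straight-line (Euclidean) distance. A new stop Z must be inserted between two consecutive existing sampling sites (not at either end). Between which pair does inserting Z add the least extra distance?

Added distance for inserting Z between each consecutive pair:
M1–M2: 2191.9 m
M2–M3: 1177.1 m
M3–M4: 30.7 m
M4–M5: 32.5 m
M5–M6: 131.1 m
Smallest added distance is 30.7 m, inserting between M3 and M4.

between M3 and M4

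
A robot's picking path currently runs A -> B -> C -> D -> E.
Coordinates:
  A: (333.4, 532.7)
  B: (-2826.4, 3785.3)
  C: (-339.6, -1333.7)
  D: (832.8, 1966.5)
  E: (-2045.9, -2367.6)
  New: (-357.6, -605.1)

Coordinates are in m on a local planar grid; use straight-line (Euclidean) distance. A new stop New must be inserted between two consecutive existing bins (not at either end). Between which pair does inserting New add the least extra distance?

between C and D

Added distance for inserting New between each consecutive pair:
A–B: 1833.4 m
B–C: 74.7 m
C–D: 60.3 m
D–E: 71.4 m
Smallest added distance is 60.3 m, inserting between C and D.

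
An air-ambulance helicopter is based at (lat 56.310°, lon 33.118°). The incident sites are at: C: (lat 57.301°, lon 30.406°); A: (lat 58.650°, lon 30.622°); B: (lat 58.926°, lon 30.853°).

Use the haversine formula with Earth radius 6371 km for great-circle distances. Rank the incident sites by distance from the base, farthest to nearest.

Computing each great-circle distance from (lat 56.310°, lon 33.118°):
B (lat 58.926°, lon 30.853°): 320.6 km
A (lat 58.650°, lon 30.622°): 299.9 km
C (lat 57.301°, lon 30.406°): 198.5 km

B, A, C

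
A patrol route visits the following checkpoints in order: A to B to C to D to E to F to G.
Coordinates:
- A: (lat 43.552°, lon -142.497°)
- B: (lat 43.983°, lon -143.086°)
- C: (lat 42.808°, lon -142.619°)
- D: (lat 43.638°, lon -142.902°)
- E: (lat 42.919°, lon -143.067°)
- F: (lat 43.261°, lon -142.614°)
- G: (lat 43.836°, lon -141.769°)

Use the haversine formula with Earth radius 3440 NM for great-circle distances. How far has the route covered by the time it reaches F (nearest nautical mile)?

Leg distances:
A→B: 36.4 NM  (cumulative 36.4 NM)
B→C: 73.4 NM  (cumulative 109.8 NM)
C→D: 51.3 NM  (cumulative 161.1 NM)
D→E: 43.8 NM  (cumulative 204.9 NM)
E→F: 28.6 NM  (cumulative 233.5 NM)
Cumulative distance at F ≈ 233 NM.

233 NM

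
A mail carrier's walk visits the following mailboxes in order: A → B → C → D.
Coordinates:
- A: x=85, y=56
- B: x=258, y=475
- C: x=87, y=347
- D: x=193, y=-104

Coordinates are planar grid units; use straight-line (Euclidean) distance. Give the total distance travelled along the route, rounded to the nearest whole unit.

1130

Leg distances:
A→B: 453.3  (cumulative 453.3)
B→C: 213.6  (cumulative 666.9)
C→D: 463.3  (cumulative 1130.2)
Total route length ≈ 1130.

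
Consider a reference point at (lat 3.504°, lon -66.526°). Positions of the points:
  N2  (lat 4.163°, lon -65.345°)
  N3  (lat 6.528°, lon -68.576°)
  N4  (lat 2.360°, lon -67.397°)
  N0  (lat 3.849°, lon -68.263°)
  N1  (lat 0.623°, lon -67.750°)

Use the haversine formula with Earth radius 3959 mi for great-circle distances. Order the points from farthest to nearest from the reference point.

N3, N1, N0, N4, N2

Distance from the reference point at (lat 3.504°, lon -66.526°) to each:
N3 (lat 6.528°, lon -68.576°): 252.1 mi
N1 (lat 0.623°, lon -67.750°): 216.3 mi
N0 (lat 3.849°, lon -68.263°): 122.1 mi
N4 (lat 2.360°, lon -67.397°): 99.3 mi
N2 (lat 4.163°, lon -65.345°): 93.3 mi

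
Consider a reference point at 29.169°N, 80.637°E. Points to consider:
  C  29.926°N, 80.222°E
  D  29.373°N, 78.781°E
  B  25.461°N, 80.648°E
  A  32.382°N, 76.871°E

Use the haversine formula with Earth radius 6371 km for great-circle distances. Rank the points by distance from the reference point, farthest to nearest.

Distances from the reference point:
A 32.382°N, 76.871°E: 507.0 km
B 25.461°N, 80.648°E: 412.3 km
D 29.373°N, 78.781°E: 181.4 km
C 29.926°N, 80.222°E: 93.3 km

A, B, D, C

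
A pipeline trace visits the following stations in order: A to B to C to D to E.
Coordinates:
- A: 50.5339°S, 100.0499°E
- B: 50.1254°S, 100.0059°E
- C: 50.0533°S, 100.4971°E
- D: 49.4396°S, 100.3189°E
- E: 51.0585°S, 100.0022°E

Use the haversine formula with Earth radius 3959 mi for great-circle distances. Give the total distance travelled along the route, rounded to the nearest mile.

Leg distances:
A→B: 28.3 mi  (cumulative 28.3 mi)
B→C: 22.3 mi  (cumulative 50.6 mi)
C→D: 43.1 mi  (cumulative 93.8 mi)
D→E: 112.7 mi  (cumulative 206.5 mi)
Total route length ≈ 207 mi.

207 mi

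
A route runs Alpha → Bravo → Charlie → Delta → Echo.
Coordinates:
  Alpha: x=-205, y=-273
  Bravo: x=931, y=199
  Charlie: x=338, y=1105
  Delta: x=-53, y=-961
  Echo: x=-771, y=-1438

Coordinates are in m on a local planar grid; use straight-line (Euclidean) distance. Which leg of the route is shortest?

Leg distances:
Alpha→Bravo: 1230.2 m
Bravo→Charlie: 1082.8 m
Charlie→Delta: 2102.7 m
Delta→Echo: 862.0 m
The shortest leg is Delta–Echo at 862.0 m.

Delta–Echo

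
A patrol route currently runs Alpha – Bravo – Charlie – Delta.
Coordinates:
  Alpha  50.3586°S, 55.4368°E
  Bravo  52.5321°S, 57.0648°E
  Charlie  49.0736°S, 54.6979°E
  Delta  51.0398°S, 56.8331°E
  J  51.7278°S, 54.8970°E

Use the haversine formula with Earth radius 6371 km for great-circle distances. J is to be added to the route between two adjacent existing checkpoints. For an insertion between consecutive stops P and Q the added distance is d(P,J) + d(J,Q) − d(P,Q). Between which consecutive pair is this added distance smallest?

Added distance for inserting J between each consecutive pair:
Alpha–Bravo: 63.0 km
Bravo–Charlie: 49.4 km
Charlie–Delta: 183.6 km
Smallest added distance is 49.4 km, inserting between Bravo and Charlie.

between Bravo and Charlie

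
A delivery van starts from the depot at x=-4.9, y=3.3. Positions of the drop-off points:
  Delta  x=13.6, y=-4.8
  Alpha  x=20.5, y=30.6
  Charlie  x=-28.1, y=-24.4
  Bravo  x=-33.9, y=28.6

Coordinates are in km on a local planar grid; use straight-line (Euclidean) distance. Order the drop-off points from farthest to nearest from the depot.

Distances from the depot:
Bravo x=-33.9, y=28.6: 38.5 km
Alpha x=20.5, y=30.6: 37.3 km
Charlie x=-28.1, y=-24.4: 36.1 km
Delta x=13.6, y=-4.8: 20.2 km

Bravo, Alpha, Charlie, Delta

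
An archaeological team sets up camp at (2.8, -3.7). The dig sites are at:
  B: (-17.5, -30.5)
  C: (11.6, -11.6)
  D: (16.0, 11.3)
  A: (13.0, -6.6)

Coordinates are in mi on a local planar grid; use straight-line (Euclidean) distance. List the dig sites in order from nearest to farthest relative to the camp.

Distance from the camp at (2.8, -3.7) to each:
A (13.0, -6.6): 10.6 mi
C (11.6, -11.6): 11.8 mi
D (16.0, 11.3): 20.0 mi
B (-17.5, -30.5): 33.6 mi

A, C, D, B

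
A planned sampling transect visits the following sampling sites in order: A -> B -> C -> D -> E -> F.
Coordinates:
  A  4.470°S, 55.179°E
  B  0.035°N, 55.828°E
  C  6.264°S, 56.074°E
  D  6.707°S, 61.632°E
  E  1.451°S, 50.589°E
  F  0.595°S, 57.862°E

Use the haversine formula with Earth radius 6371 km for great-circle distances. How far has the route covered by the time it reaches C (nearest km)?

Leg distances:
A→B: 506.1 km  (cumulative 506.1 km)
B→C: 700.9 km  (cumulative 1207.0 km)
Cumulative distance at C ≈ 1207 km.

1207 km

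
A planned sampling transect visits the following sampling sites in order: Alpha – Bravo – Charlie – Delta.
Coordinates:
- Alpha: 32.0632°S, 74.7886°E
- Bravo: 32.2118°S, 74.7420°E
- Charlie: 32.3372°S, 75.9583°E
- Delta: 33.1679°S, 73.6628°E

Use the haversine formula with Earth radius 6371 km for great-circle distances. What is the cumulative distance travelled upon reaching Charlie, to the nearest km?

132 km

Leg distances:
Alpha→Bravo: 17.1 km  (cumulative 17.1 km)
Bravo→Charlie: 115.2 km  (cumulative 132.3 km)
Cumulative distance at Charlie ≈ 132 km.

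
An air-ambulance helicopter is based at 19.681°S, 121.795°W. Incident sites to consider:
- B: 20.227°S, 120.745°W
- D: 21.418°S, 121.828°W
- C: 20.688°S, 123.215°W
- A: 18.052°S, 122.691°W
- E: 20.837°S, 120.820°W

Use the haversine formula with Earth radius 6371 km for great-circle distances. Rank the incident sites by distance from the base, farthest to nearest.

Computing each great-circle distance from 19.681°S, 121.795°W:
A 18.052°S, 122.691°W: 204.2 km
D 21.418°S, 121.828°W: 193.2 km
C 20.688°S, 123.215°W: 185.7 km
E 20.837°S, 120.820°W: 163.9 km
B 20.227°S, 120.745°W: 125.4 km

A, D, C, E, B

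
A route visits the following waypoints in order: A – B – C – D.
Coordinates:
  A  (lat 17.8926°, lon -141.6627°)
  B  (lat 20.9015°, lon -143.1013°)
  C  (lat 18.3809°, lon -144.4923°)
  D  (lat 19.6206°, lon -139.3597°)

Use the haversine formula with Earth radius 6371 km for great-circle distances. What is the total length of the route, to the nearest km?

1240 km

Leg distances:
A→B: 367.0 km  (cumulative 367.0 km)
B→C: 315.9 km  (cumulative 682.9 km)
C→D: 556.9 km  (cumulative 1239.8 km)
Total route length ≈ 1240 km.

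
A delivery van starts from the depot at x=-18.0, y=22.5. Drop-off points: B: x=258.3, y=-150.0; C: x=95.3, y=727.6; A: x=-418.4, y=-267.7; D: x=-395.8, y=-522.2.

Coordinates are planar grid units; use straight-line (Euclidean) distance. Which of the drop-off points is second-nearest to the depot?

Distance to each, sorted:
B: 325.7
A: 494.5
D: 662.9
C: 714.1
The second-nearest is A at 494.5.

A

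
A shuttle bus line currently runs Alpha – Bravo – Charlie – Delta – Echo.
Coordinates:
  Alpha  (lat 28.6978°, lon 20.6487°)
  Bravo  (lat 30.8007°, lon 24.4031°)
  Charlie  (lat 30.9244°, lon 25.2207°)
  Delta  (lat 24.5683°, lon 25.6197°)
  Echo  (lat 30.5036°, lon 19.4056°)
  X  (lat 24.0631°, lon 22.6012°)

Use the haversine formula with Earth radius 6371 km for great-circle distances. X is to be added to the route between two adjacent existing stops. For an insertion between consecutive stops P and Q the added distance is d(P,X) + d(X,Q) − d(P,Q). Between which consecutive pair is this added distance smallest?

between Delta and Echo

Added distance for inserting X between each consecutive pair:
Alpha–Bravo: 889.5 km
Bravo–Charlie: 1496.1 km
Charlie–Delta: 408.5 km
Delta–Echo: 193.4 km
Smallest added distance is 193.4 km, inserting between Delta and Echo.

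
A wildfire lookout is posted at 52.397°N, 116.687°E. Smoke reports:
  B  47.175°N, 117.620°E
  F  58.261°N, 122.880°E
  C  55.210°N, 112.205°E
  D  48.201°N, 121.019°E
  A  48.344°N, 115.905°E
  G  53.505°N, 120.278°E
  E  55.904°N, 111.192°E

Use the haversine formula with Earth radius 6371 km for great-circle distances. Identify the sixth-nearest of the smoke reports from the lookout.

Distances from the lookout (52.397°N, 116.687°E):
G: 270.2 km
C: 429.3 km
A: 454.1 km
E: 529.0 km
D: 558.7 km
B: 584.5 km
F: 760.0 km
The sixth-nearest is B at 584.5 km.

B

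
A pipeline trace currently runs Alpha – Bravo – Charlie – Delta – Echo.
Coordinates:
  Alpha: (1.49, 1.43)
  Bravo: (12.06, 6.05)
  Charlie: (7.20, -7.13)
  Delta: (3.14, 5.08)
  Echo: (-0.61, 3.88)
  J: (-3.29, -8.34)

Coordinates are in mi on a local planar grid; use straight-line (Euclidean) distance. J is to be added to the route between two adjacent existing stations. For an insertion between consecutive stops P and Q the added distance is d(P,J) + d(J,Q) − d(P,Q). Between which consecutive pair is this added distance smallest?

Added distance for inserting J between each consecutive pair:
Alpha–Bravo: 20.4 mi
Bravo–Charlie: 17.6 mi
Charlie–Delta: 12.6 mi
Delta–Echo: 23.5 mi
Smallest added distance is 12.6 mi, inserting between Charlie and Delta.

between Charlie and Delta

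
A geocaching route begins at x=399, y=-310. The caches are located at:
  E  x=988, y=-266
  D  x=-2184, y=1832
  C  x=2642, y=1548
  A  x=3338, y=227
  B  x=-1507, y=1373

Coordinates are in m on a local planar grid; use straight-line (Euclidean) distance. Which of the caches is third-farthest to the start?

Distance to each, sorted:
D: 3355.6 m
A: 2987.7 m
C: 2912.6 m
B: 2542.7 m
E: 590.6 m
The third-farthest is C at 2912.6 m.

C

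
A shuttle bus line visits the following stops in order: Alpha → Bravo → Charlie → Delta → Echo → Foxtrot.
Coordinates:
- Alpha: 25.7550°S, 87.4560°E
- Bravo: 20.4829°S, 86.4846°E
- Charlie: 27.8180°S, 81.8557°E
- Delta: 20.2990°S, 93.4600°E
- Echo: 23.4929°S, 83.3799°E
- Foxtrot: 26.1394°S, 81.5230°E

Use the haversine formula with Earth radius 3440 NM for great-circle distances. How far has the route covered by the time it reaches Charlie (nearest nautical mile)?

Leg distances:
Alpha→Bravo: 321.0 NM  (cumulative 321.0 NM)
Bravo→Charlie: 508.0 NM  (cumulative 829.1 NM)
Cumulative distance at Charlie ≈ 829 NM.

829 NM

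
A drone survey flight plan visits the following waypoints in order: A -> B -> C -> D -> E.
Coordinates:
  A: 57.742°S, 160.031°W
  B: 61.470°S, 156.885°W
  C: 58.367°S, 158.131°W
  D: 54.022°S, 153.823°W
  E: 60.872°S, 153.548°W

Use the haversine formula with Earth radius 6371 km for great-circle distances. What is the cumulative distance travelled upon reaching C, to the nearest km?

Leg distances:
A→B: 450.6 km  (cumulative 450.6 km)
B→C: 351.9 km  (cumulative 802.6 km)
Cumulative distance at C ≈ 803 km.

803 km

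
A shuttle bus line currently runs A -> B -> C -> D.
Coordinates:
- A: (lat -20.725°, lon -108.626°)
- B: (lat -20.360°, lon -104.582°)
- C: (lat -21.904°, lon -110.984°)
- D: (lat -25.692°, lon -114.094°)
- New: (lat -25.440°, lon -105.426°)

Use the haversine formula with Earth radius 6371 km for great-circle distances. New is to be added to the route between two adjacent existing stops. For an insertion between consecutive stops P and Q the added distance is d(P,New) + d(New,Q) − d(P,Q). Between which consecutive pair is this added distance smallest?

between B and C

Added distance for inserting New between each consecutive pair:
A–B: 766.4 km
B–C: 574.7 km
C–D: 1032.0 km
Smallest added distance is 574.7 km, inserting between B and C.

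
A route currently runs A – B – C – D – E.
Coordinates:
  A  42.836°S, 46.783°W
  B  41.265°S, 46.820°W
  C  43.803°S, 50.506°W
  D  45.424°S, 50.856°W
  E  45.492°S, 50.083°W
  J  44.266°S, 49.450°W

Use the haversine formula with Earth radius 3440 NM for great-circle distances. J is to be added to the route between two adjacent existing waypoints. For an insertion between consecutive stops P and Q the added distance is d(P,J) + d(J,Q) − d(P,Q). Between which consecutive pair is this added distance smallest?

between B and C

Added distance for inserting J between each consecutive pair:
A–B: 264.2 NM
B–C: 44.5 NM
C–D: 46.7 NM
D–E: 137.3 NM
Smallest added distance is 44.5 NM, inserting between B and C.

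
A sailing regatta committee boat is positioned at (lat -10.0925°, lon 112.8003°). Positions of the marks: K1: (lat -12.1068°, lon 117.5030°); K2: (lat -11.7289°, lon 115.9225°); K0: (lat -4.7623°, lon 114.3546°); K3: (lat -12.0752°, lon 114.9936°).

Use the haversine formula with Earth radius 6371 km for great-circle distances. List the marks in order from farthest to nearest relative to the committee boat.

K0, K1, K2, K3

Distances from the committee boat:
K0 (lat -4.7623°, lon 114.3546°): 617.0 km
K1 (lat -12.1068°, lon 117.5030°): 559.9 km
K2 (lat -11.7289°, lon 115.9225°): 386.4 km
K3 (lat -12.0752°, lon 114.9936°): 325.4 km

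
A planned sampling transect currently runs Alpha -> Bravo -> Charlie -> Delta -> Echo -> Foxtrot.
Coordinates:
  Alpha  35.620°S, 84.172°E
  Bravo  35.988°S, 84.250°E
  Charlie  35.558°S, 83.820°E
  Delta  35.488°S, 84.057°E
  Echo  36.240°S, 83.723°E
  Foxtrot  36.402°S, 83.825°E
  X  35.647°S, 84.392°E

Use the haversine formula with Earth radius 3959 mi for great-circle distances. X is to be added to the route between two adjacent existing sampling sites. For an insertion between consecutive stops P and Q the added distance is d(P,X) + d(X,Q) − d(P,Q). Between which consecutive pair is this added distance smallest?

Added distance for inserting X between each consecutive pair:
Alpha–Bravo: 11.6 mi
Bravo–Charlie: 19.3 mi
Charlie–Delta: 40.3 mi
Delta–Echo: 22.1 mi
Echo–Foxtrot: 104.0 mi
Smallest added distance is 11.6 mi, inserting between Alpha and Bravo.

between Alpha and Bravo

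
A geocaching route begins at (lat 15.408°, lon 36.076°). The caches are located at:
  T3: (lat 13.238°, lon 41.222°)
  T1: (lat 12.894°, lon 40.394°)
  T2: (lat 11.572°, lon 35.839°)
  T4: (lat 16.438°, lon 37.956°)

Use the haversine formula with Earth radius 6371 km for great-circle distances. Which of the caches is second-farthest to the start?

Distances from the start ((lat 15.408°, lon 36.076°)):
T3: 604.6 km
T1: 543.0 km
T2: 427.3 km
T4: 231.4 km
The second-farthest is T1 at 543.0 km.

T1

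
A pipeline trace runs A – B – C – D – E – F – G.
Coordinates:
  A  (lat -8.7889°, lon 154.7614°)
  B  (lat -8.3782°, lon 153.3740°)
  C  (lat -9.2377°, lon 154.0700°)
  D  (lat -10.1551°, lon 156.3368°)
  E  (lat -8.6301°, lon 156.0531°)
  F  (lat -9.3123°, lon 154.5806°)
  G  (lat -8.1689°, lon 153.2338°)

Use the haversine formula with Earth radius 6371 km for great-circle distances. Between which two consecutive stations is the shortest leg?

B–C

Leg distances:
A→B: 159.2 km
B→C: 122.4 km
C→D: 268.6 km
D→E: 172.4 km
E→F: 178.6 km
F→G: 195.1 km
The shortest leg is B–C at 122.4 km.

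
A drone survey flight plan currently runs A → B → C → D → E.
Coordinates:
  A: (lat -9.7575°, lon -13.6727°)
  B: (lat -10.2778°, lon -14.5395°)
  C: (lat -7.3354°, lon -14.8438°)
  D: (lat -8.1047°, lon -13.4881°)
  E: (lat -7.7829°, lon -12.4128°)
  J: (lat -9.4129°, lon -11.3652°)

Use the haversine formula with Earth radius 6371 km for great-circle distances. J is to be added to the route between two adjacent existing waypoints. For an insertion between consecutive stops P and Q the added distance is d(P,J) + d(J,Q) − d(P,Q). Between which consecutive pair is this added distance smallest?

between D and E

Added distance for inserting J between each consecutive pair:
A–B: 505.5 km
B–C: 478.9 km
C–D: 549.8 km
D–E: 366.0 km
Smallest added distance is 366.0 km, inserting between D and E.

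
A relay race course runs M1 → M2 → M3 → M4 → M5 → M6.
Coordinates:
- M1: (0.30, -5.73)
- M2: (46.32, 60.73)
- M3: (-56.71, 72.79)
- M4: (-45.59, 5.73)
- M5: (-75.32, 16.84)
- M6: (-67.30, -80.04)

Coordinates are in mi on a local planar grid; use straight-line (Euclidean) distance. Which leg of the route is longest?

M2–M3

Leg distances:
M1→M2: 80.8 mi
M2→M3: 103.7 mi
M3→M4: 68.0 mi
M4→M5: 31.7 mi
M5→M6: 97.2 mi
The longest leg is M2–M3 at 103.7 mi.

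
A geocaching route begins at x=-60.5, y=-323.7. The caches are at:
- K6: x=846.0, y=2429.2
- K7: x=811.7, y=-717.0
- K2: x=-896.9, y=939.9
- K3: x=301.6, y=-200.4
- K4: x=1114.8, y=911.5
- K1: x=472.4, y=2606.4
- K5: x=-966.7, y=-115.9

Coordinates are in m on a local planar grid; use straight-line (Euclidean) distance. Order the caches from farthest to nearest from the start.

K1, K6, K4, K2, K7, K5, K3

Distances from the start:
K1 x=472.4, y=2606.4: 2978.2 m
K6 x=846.0, y=2429.2: 2898.3 m
K4 x=1114.8, y=911.5: 1705.0 m
K2 x=-896.9, y=939.9: 1515.3 m
K7 x=811.7, y=-717.0: 956.8 m
K5 x=-966.7, y=-115.9: 929.7 m
K3 x=301.6, y=-200.4: 382.5 m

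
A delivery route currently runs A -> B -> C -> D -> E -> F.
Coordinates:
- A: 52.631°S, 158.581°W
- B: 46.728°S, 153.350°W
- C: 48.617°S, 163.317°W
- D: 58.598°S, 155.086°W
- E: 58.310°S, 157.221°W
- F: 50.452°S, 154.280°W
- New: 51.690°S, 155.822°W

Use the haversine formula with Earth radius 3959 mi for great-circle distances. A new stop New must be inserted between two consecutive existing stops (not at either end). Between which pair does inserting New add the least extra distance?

between E and F

Added distance for inserting New between each consecutive pair:
A–B: 24.4 mi
B–C: 272.8 mi
C–D: 105.4 mi
D–E: 859.2 mi
E–F: 13.8 mi
Smallest added distance is 13.8 mi, inserting between E and F.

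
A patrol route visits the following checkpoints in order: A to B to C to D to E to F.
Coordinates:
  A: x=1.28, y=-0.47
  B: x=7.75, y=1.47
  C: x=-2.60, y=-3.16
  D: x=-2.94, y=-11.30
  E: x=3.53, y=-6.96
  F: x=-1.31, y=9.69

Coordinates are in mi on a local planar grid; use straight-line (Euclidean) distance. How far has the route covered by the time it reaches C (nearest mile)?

18 mi

Leg distances:
A→B: 6.8 mi  (cumulative 6.8 mi)
B→C: 11.3 mi  (cumulative 18.1 mi)
Cumulative distance at C ≈ 18 mi.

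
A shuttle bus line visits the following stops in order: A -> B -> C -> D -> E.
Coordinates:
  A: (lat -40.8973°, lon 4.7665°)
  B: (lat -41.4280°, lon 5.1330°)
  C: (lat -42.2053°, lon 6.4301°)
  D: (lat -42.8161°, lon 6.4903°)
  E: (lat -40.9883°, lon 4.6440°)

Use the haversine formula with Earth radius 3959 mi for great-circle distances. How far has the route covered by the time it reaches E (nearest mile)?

Leg distances:
A→B: 41.3 mi  (cumulative 41.3 mi)
B→C: 85.7 mi  (cumulative 127.0 mi)
C→D: 42.3 mi  (cumulative 169.4 mi)
D→E: 158.0 mi  (cumulative 327.4 mi)
Cumulative distance at E ≈ 327 mi.

327 mi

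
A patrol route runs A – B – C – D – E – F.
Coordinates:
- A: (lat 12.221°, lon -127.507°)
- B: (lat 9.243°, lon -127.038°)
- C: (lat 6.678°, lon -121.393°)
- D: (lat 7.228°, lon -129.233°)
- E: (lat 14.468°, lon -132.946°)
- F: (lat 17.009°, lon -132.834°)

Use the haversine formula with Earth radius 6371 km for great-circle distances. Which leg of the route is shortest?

Leg distances:
A→B: 335.1 km
B→C: 683.9 km
C→D: 867.5 km
D→E: 901.3 km
E→F: 282.8 km
The shortest leg is E–F at 282.8 km.

E–F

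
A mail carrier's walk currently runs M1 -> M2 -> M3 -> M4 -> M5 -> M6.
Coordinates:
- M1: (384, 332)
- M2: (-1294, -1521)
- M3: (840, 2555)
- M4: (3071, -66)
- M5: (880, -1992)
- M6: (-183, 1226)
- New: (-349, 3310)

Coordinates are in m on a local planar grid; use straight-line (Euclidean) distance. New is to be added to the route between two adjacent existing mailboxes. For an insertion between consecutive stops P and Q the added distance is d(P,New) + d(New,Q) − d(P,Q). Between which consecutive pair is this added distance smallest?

Added distance for inserting New between each consecutive pair:
M1–M2: 5489.6 m
M2–M3: 1730.2 m
M3–M4: 2772.1 m
M4–M5: 7331.0 m
M5–M6: 4144.2 m
Smallest added distance is 1730.2 m, inserting between M2 and M3.

between M2 and M3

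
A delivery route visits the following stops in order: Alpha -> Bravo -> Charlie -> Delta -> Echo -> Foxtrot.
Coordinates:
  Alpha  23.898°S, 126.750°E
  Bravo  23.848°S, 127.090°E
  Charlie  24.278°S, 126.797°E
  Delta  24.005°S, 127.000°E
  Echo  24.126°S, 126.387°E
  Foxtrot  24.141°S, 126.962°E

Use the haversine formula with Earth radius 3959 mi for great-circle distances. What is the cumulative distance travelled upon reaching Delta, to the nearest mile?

80 mi

Leg distances:
Alpha→Bravo: 21.8 mi  (cumulative 21.8 mi)
Bravo→Charlie: 35.0 mi  (cumulative 56.8 mi)
Charlie→Delta: 22.8 mi  (cumulative 79.5 mi)
Cumulative distance at Delta ≈ 80 mi.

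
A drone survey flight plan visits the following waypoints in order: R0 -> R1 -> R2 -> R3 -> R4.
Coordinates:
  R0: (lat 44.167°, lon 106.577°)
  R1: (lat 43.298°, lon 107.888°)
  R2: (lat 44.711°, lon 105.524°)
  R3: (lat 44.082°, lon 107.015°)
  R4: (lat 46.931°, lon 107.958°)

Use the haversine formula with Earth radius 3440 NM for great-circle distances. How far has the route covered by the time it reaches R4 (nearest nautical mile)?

Leg distances:
R0→R1: 77.2 NM  (cumulative 77.2 NM)
R1→R2: 132.7 NM  (cumulative 209.9 NM)
R2→R3: 74.3 NM  (cumulative 284.2 NM)
R3→R4: 175.6 NM  (cumulative 459.8 NM)
Cumulative distance at R4 ≈ 460 NM.

460 NM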